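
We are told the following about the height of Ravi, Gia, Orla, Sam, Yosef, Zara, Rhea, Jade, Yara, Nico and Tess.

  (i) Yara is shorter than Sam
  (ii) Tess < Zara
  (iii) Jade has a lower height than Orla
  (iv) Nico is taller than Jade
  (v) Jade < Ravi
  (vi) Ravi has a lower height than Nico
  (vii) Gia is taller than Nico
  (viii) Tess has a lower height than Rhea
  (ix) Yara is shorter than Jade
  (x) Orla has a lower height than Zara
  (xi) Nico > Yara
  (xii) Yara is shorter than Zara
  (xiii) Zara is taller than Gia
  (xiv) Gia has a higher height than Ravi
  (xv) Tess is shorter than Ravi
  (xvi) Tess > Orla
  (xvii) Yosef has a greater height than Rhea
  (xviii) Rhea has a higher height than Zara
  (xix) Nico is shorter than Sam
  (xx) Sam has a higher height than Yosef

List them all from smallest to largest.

Yara < Jade < Orla < Tess < Ravi < Nico < Gia < Zara < Rhea < Yosef < Sam

Each adjacent pair is fixed by a given relation: Yara < Jade; Jade < Orla; Orla < Tess; Tess < Ravi; Ravi < Nico; Nico < Gia; Gia < Zara; Zara < Rhea; Rhea < Yosef; Yosef < Sam. Chaining them end to end gives the full order.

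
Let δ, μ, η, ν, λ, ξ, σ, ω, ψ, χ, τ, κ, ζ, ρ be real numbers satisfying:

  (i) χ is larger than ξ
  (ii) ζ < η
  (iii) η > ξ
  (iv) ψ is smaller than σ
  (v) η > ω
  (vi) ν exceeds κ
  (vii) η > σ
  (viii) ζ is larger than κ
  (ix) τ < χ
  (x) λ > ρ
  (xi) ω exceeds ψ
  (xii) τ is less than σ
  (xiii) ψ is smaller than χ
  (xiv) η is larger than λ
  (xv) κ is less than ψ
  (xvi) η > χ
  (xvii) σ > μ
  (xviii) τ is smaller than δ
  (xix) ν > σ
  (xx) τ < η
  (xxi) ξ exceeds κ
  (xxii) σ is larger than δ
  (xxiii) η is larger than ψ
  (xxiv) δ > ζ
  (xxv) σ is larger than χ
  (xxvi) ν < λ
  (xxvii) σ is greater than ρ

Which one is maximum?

η

κ is not greatest since κ < ψ; ζ is not greatest since ζ < δ; ψ is not greatest since ψ < ω; ξ is not greatest since ξ < η; ρ is not greatest since ρ < λ; τ is not greatest since τ < η; χ is not greatest since χ < η; ω is not greatest since ω < η; μ is not greatest since μ < σ; δ is not greatest since δ < σ; σ is not greatest since σ < ν; ν is not greatest since ν < λ; λ is not greatest since λ < η.
Only η has nothing above it, so η is the maximum.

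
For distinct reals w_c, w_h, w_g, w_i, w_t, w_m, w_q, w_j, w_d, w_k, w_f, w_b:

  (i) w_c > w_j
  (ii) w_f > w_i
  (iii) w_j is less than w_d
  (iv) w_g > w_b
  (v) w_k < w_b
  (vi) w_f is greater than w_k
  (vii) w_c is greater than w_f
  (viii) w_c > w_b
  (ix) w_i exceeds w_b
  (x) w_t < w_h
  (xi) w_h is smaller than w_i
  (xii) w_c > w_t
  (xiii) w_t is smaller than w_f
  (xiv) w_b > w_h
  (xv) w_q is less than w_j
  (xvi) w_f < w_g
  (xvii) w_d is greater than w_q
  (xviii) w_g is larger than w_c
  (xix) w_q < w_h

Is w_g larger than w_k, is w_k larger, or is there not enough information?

w_k < w_b and w_b < w_i give w_k < w_i.
Then w_i < w_f extends the chain to w_f.
With w_f < w_c: w_k < w_b < w_i < w_f < w_c.
With w_c < w_g: w_k < w_b < w_i < w_f < w_c < w_g.
So w_g is larger.

w_g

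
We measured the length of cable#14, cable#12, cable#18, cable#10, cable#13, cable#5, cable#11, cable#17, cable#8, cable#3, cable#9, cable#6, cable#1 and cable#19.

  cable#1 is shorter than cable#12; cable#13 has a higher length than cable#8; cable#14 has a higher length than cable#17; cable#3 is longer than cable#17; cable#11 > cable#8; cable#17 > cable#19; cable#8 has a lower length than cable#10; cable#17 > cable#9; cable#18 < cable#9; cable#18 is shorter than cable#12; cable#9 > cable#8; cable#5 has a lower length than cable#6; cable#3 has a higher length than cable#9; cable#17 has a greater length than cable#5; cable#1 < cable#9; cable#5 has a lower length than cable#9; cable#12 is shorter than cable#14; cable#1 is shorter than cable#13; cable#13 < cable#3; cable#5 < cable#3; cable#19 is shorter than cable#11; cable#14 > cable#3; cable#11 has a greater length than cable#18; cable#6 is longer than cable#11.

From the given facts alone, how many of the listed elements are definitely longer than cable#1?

6

The elements the relations force above cable#1 are cable#13, cable#9, cable#17, cable#12, cable#3, cable#14 — no chain reaches any other.
That is 6.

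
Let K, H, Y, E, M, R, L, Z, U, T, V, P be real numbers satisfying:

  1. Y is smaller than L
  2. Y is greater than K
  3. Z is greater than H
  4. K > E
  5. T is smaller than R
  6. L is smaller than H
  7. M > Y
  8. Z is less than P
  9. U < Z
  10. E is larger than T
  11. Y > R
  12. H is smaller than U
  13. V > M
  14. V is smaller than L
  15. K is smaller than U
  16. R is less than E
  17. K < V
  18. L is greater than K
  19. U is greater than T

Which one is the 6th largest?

V

Chaining the given pairs: T < R < E < K < Y < M < V < L < H < U < Z < P.
Counting 6 from the largest end gives V.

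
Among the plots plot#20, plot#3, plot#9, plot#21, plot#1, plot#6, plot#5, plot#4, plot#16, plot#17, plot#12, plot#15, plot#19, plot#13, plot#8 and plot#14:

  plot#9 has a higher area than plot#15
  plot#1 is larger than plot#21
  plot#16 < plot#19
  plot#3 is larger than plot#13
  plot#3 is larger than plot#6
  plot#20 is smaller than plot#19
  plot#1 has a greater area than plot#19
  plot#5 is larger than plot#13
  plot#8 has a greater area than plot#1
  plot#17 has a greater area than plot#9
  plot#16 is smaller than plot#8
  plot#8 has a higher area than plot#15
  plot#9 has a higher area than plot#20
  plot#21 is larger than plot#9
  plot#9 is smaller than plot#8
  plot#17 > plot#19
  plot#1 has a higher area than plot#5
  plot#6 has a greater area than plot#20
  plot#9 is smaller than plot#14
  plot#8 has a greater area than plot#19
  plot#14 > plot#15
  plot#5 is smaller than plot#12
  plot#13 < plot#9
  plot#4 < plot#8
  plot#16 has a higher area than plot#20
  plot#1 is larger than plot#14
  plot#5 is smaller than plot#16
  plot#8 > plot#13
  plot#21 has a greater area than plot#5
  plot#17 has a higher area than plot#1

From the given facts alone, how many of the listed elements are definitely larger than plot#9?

The elements the relations force above plot#9 are plot#21, plot#14, plot#1, plot#17, plot#8 — no chain reaches any other.
That is 5.

5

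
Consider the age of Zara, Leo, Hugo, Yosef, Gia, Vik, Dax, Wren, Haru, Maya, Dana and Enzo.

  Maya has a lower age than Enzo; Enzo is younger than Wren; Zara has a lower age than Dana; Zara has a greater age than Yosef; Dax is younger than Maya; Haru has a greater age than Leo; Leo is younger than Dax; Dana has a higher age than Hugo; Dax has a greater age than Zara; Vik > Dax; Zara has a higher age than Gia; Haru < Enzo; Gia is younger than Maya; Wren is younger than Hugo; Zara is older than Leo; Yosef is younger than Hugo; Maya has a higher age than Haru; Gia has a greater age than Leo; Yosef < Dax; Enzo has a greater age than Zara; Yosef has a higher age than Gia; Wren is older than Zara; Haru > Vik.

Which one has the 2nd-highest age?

Piecing the relations together gives one ordering: Leo < Gia < Yosef < Zara < Dax < Vik < Haru < Maya < Enzo < Wren < Hugo < Dana.
The 2nd largest is Hugo.

Hugo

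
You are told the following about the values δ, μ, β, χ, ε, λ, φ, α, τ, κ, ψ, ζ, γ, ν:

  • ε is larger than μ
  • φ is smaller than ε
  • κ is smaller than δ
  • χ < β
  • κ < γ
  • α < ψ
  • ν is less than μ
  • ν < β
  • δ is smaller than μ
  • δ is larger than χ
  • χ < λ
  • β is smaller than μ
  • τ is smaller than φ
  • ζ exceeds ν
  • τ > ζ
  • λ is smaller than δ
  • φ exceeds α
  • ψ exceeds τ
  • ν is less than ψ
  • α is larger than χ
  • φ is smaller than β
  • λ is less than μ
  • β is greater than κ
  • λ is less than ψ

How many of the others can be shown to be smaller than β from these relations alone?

7

From β the given relations immediately reach χ, ν, κ, φ.
From those, α, τ — 6 in total.
From those, ζ — 7 in total.
No other element is forced below β by the given relations, so the count is 7.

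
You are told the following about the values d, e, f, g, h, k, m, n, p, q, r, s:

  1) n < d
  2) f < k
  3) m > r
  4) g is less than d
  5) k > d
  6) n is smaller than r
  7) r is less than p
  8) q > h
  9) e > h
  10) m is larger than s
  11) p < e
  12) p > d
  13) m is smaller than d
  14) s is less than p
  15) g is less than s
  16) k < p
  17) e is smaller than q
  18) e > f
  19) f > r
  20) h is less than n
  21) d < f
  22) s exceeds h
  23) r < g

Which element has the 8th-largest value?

Piecing the relations together gives one ordering: h < n < r < g < s < m < d < f < k < p < e < q.
Counting 8 from the largest end gives s.

s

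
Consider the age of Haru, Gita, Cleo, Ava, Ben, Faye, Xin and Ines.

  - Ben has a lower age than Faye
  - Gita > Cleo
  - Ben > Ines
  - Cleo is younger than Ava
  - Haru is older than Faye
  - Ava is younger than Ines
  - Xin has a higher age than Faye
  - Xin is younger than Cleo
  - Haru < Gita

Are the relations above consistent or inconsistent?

We have Faye < Xin stated directly, yet also Xin < Cleo < Ava < Ines < Ben < Faye by chaining the others — so Xin < Faye. Contradiction.

inconsistent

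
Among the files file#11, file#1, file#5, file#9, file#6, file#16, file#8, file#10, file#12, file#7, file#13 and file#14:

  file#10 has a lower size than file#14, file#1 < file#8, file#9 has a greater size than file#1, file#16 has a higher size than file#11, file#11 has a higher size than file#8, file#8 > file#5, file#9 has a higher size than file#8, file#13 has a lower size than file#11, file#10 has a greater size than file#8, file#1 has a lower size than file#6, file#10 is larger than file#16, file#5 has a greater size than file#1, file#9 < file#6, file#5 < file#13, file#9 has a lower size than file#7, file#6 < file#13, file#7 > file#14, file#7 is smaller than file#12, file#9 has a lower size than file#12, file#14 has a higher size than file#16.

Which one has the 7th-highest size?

file#13

Piecing the relations together gives one ordering: file#1 < file#5 < file#8 < file#9 < file#6 < file#13 < file#11 < file#16 < file#10 < file#14 < file#7 < file#12.
Counting 7 from the largest end gives file#13.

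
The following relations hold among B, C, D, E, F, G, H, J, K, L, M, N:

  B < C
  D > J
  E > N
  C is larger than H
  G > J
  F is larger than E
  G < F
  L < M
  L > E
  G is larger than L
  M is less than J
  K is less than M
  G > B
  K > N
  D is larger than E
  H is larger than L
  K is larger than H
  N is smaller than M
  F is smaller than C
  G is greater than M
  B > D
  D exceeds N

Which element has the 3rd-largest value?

G

Chaining the given pairs: N < E < L < H < K < M < J < D < B < G < F < C.
The 3rd largest is G.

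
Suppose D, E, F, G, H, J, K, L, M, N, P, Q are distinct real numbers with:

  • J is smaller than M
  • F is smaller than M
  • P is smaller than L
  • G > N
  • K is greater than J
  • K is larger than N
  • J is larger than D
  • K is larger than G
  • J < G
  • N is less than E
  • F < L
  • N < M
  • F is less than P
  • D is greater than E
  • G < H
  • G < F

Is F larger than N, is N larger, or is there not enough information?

The relevant relations are N < E; E < D; D < J; J < G; G < F.
Together: N < E < D < J < G < F.
So F is larger.

F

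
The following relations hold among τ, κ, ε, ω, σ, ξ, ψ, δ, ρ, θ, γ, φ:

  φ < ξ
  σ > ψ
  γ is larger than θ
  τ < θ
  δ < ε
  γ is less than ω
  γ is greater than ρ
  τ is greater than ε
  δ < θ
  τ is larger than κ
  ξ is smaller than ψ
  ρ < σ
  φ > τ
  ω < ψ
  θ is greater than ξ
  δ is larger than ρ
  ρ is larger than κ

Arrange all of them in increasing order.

The consecutive links are each given: κ < ρ; ρ < δ; δ < ε; ε < τ; τ < φ; φ < ξ; ξ < θ; θ < γ; γ < ω; ω < ψ; ψ < σ.

κ < ρ < δ < ε < τ < φ < ξ < θ < γ < ω < ψ < σ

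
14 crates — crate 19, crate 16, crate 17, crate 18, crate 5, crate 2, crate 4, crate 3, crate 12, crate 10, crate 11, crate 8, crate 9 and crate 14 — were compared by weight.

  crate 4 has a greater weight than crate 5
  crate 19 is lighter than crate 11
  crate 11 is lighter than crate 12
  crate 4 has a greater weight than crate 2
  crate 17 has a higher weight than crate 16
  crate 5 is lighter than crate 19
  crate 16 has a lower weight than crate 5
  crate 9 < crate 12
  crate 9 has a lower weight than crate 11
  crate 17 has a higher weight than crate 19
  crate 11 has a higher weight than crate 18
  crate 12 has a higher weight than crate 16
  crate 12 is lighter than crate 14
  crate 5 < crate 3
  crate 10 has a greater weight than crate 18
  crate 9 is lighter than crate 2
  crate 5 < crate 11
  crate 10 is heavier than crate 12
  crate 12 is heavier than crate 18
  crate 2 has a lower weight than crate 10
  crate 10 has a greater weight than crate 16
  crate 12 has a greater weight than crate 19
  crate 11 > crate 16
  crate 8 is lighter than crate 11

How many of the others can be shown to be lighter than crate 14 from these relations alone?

From crate 14 the given relations immediately reach crate 12.
From those, crate 16, crate 9, crate 18, crate 19, crate 11 — 6 in total.
From those, crate 8, crate 5 — 8 in total.
Nothing else is reachable below crate 14; 8 in all.

8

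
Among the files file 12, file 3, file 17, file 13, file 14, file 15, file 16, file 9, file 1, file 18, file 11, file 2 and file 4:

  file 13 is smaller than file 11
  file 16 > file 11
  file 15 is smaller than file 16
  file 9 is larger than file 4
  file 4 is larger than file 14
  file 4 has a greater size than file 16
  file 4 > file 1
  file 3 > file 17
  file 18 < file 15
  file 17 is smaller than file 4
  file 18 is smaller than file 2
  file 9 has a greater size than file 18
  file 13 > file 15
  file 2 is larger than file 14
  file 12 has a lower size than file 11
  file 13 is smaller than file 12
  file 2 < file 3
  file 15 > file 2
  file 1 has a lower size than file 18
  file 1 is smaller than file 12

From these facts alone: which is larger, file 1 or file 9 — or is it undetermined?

file 9

Chaining the given relations: file 1 < file 18 < file 2 < file 15 < file 13 < file 11 < file 16 < file 4 < file 9.
So file 9 is larger.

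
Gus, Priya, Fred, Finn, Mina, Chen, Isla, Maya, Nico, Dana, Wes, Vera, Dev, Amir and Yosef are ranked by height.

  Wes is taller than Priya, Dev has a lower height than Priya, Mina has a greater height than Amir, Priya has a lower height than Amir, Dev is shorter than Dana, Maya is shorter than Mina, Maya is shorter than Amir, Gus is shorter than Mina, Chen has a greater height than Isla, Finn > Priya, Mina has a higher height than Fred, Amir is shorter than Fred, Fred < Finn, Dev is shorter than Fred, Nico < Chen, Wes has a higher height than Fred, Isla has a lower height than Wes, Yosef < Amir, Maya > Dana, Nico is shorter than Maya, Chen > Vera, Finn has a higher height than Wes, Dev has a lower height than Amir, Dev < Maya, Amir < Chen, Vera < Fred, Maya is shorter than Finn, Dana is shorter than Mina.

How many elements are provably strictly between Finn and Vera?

2

Chaining upward from Vera reaches: Fred, Wes, Mina, Chen.
Chaining downward from Finn reaches: Dev, Isla, Yosef, Nico, Dana, Priya, Maya, Amir, Fred, Wes.
Strictly between Vera and Finn are those in both lists: Fred, Wes — 2 elements.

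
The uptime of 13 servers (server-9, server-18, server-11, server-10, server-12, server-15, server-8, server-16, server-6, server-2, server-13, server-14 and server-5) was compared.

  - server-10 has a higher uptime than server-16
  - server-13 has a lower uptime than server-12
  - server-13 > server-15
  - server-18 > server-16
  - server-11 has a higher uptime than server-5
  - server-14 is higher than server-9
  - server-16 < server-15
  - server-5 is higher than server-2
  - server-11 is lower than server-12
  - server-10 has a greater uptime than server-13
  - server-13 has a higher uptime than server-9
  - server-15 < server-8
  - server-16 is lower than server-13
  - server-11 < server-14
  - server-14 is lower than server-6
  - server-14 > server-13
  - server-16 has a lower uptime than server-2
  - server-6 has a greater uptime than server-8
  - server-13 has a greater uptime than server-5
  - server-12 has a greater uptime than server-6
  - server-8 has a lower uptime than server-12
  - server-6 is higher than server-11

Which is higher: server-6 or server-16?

server-16 < server-2 < server-5 < server-11 < server-14 < server-6, by transitivity through server-2, server-5, server-11, server-14.
So server-16 < server-6; server-6 is the higher of the two.

server-6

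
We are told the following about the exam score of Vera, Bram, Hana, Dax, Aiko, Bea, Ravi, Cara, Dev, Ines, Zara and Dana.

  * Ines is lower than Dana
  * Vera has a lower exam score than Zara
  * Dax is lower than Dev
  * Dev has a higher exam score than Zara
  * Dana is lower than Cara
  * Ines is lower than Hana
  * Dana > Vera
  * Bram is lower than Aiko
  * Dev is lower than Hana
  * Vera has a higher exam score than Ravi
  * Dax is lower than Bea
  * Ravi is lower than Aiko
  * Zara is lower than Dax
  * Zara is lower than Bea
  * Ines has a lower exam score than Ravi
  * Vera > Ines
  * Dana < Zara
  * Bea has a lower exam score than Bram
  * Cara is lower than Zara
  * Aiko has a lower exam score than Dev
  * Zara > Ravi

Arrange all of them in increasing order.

Ines < Ravi < Vera < Dana < Cara < Zara < Dax < Bea < Bram < Aiko < Dev < Hana

The consecutive links are each given: Ines < Ravi; Ravi < Vera; Vera < Dana; Dana < Cara; Cara < Zara; Zara < Dax; Dax < Bea; Bea < Bram; Bram < Aiko; Aiko < Dev; Dev < Hana.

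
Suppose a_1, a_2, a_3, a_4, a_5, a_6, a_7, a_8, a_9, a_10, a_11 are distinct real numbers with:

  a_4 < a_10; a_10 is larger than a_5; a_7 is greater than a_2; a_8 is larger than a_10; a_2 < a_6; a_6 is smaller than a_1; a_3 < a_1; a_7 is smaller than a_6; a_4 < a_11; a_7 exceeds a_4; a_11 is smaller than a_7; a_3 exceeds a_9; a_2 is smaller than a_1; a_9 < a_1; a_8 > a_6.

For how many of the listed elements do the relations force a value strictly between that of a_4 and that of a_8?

The relations place a_4 below a_8. An element lies strictly between them when it is forced above a_4 and also forced below a_8.
Above a_4: {a_11, a_7, a_10, a_6, a_1}. Below a_8: {a_2, a_11, a_5, a_7, a_10, a_6}.
Intersection: {a_11, a_7, a_10, a_6} — 4.

4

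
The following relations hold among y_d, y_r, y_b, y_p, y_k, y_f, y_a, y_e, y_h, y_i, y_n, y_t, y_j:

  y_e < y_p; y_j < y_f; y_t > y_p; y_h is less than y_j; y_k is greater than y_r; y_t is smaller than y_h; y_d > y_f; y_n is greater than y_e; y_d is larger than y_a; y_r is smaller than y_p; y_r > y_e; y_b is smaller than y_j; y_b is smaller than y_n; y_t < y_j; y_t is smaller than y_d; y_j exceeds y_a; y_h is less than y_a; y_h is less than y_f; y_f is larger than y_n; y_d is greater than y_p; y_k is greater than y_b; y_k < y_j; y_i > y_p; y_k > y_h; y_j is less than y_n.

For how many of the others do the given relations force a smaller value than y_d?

11

Directly below y_d: y_p, y_t, y_a, y_f.
One step further: y_e, y_r, y_h, y_j, y_n (9 so far).
One step further: y_b, y_k (11 so far).
Nothing else is reachable below y_d; 11 in all.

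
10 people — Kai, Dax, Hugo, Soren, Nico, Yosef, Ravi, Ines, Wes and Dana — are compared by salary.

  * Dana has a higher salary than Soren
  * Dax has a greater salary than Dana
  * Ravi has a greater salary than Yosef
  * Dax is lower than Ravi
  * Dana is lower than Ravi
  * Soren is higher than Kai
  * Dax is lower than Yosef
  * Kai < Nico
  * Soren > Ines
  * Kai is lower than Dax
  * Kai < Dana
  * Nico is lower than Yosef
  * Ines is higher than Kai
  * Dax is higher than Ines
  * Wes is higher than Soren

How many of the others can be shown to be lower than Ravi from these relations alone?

7

From Ravi the given relations immediately reach Dana, Dax, Yosef.
From those, Kai, Ines, Soren, Nico — 7 in total.
Nothing else is reachable below Ravi; 7 in all.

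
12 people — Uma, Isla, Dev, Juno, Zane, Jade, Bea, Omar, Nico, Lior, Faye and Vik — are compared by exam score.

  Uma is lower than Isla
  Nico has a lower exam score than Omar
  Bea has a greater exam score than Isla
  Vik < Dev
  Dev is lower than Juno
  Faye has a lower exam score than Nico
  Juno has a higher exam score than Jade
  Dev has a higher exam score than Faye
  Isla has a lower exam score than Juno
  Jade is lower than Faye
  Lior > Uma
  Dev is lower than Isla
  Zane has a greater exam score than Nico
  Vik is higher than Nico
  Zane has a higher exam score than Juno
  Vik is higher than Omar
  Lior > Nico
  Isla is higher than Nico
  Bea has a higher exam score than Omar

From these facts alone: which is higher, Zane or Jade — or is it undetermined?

Zane

Jade < Faye and Faye < Nico give Jade < Nico.
Then Nico < Omar extends the chain to Omar.
With Omar < Vik: Jade < Faye < Nico < Omar < Vik.
With Vik < Dev: Jade < Faye < Nico < Omar < Vik < Dev.
With Dev < Isla: Jade < Faye < Nico < Omar < Vik < Dev < Isla.
Then Isla < Juno extends the chain to Juno.
Then Juno < Zane extends the chain to Zane.
So Zane is higher.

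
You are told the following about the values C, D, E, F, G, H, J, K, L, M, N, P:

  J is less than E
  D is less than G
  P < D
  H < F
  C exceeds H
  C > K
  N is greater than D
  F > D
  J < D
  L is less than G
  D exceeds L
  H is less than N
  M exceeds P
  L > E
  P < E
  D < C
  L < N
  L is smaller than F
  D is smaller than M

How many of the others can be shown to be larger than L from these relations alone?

From L the given relations immediately reach D, F, G, N.
From those, M, C — 6 in total.
Nothing else is reachable above L; 6 in all.

6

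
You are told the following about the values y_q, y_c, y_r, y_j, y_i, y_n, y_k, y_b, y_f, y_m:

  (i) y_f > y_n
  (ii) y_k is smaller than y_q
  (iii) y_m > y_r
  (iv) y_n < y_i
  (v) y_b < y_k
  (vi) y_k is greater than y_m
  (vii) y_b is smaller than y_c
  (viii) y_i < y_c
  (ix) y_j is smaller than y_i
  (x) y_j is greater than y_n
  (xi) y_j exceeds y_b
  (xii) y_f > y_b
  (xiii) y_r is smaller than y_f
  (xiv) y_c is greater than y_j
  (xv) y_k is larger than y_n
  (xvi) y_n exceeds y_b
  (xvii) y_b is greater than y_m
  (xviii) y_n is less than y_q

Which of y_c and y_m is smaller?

y_m

y_m < y_b < y_n < y_j < y_i < y_c, by transitivity through y_b, y_n, y_j, y_i.
So y_m < y_c; y_m is the smaller of the two.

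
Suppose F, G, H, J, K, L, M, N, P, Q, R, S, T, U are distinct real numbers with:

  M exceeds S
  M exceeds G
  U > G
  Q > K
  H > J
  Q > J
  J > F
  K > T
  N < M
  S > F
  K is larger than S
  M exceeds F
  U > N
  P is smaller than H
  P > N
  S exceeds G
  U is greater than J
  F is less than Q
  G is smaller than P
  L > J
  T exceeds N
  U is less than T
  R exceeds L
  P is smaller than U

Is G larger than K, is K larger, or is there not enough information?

K

The relevant relations are G < P; P < U; U < T; T < K.
Together: G < P < U < T < K.
So K is larger.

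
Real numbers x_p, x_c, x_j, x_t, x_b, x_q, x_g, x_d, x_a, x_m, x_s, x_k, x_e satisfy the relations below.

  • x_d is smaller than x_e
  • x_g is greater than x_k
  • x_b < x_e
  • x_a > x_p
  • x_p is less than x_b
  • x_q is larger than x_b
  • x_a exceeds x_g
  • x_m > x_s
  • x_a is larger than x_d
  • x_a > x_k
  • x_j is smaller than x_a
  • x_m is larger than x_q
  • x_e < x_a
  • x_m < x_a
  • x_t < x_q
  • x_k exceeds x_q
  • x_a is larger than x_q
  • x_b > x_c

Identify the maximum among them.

x_a

x_p is not greatest since x_p < x_b; x_t is not greatest since x_t < x_q; x_c is not greatest since x_c < x_b; x_b is not greatest since x_b < x_e; x_d is not greatest since x_d < x_e; x_q is not greatest since x_q < x_m; x_s is not greatest since x_s < x_m; x_m is not greatest since x_m < x_a; x_j is not greatest since x_j < x_a; x_e is not greatest since x_e < x_a; x_k is not greatest since x_k < x_g; x_g is not greatest since x_g < x_a.
Only x_a has nothing above it, so x_a is the maximum.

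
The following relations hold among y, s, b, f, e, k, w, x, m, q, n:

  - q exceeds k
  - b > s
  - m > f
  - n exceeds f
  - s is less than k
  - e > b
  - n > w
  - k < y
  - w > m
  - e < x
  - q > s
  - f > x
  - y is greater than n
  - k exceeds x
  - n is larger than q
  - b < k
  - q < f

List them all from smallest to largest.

s < b < e < x < k < q < f < m < w < n < y

Each adjacent pair is fixed by a given relation: s < b; b < e; e < x; x < k; k < q; q < f; f < m; m < w; w < n; n < y. Chaining them end to end gives the full order.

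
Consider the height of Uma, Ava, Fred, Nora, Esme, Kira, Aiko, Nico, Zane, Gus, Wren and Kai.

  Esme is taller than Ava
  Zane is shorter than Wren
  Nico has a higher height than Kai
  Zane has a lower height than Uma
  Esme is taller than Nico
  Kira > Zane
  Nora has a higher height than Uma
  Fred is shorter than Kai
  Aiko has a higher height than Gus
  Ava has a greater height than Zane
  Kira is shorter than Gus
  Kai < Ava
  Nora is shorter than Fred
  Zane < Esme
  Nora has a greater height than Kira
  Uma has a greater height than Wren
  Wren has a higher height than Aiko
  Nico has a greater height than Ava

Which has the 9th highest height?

Aiko

Chaining the given pairs: Zane < Kira < Gus < Aiko < Wren < Uma < Nora < Fred < Kai < Ava < Nico < Esme.
The 9th largest is Aiko.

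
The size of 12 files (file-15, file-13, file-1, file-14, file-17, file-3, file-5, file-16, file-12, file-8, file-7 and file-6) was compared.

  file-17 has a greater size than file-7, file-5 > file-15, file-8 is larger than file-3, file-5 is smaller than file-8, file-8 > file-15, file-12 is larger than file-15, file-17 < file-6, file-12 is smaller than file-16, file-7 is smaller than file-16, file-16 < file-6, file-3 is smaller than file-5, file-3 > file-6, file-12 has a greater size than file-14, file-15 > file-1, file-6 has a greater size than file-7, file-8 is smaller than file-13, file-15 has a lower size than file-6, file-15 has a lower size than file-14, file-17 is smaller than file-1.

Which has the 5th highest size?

The consecutive relations fix a unique order: file-7 < file-17 < file-1 < file-15 < file-14 < file-12 < file-16 < file-6 < file-3 < file-5 < file-8 < file-13.
Counting 5 from the largest end gives file-6.

file-6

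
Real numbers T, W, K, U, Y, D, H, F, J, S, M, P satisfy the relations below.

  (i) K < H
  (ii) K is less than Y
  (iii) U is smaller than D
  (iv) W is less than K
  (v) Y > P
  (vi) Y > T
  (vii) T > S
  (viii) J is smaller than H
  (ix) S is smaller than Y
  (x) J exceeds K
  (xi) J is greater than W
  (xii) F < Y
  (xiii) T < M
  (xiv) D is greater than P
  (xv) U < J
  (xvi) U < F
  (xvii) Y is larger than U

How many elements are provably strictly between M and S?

1

Chaining upward from S reaches: T, Y.
Chaining downward from M reaches: T.
Strictly between S and M are those in both lists: T — 1 element.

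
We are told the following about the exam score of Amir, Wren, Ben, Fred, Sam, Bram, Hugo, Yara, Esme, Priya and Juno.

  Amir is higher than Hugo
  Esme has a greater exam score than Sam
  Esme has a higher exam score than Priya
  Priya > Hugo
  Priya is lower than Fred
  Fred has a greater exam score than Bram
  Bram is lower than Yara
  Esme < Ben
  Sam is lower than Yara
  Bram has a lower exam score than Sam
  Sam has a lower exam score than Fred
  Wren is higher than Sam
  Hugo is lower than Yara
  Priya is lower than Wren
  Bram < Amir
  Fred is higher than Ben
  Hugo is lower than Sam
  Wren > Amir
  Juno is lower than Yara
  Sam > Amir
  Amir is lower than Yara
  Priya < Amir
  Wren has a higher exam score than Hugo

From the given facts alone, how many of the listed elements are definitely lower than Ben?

From Ben the given relations immediately reach Esme.
From those, Priya, Sam — 3 in total.
From those, Hugo, Bram, Amir — 6 in total.
No other element is forced below Ben by the given relations, so the count is 6.

6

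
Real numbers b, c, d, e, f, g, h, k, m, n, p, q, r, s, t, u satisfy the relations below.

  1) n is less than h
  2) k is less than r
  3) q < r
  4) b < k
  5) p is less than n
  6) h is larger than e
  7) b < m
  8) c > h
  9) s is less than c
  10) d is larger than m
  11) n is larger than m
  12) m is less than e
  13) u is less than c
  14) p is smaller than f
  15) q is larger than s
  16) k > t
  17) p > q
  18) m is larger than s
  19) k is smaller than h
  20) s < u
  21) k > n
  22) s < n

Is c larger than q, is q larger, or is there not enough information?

q < p < n < k < h < c, by transitivity through p, n, k, h.
So c is larger.

c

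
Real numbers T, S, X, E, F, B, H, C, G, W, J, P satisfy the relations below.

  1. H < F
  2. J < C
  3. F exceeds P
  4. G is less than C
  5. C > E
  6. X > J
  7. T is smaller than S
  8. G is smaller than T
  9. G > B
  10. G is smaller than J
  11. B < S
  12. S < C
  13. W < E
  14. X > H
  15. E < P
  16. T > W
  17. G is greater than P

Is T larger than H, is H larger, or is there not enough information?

Following every chain through H: above H we get F, X.
T is not reached, and no chain runs the other way from T to H.
So the given relations leave the order of H and T undetermined.

undetermined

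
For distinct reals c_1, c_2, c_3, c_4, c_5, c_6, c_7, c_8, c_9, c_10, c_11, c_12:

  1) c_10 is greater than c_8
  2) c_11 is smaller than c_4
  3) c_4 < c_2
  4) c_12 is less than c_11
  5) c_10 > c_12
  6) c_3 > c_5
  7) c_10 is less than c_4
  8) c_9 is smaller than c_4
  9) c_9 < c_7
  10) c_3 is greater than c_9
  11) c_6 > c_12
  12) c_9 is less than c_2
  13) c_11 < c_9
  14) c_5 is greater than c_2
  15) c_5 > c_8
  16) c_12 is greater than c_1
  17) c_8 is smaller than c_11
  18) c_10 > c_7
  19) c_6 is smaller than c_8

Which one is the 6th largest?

c_7

Piecing the relations together gives one ordering: c_1 < c_12 < c_6 < c_8 < c_11 < c_9 < c_7 < c_10 < c_4 < c_2 < c_5 < c_3.
The 6th largest is c_7.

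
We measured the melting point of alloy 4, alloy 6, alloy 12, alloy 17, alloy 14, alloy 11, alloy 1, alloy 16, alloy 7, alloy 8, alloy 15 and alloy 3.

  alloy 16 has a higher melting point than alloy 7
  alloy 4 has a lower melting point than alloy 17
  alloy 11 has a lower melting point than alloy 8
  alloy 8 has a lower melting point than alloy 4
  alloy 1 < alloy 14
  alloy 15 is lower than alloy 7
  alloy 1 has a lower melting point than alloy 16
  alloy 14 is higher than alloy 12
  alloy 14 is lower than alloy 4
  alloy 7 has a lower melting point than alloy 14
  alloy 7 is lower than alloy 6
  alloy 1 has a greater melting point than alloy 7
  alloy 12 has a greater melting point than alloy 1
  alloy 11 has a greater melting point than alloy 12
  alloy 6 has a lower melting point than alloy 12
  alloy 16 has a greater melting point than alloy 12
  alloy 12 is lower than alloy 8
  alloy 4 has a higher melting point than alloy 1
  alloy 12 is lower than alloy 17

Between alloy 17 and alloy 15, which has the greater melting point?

The relevant relations are alloy 15 < alloy 7; alloy 7 < alloy 1; alloy 1 < alloy 12; alloy 12 < alloy 11; alloy 11 < alloy 8; alloy 8 < alloy 4; alloy 4 < alloy 17.
Chaining these gives alloy 15 < alloy 7 < alloy 1 < alloy 12 < alloy 11 < alloy 8 < alloy 4 < alloy 17.
So alloy 15 < alloy 17; alloy 17 is the higher of the two.

alloy 17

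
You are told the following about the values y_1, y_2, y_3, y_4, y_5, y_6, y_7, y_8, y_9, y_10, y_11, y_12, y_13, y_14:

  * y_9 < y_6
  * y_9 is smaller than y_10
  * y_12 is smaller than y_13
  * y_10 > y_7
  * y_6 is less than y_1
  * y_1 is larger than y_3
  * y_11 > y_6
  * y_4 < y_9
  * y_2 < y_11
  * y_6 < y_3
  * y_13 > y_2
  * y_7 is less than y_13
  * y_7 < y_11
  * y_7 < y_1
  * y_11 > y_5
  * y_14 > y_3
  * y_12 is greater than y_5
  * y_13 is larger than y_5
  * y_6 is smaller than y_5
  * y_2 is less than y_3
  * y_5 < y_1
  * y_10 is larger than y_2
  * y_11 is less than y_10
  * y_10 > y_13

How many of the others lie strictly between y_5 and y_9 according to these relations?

The relations place y_9 below y_5. An element lies strictly between them when it is forced above y_9 and also forced below y_5.
Above y_9: {y_6, y_3, y_12, y_1, y_13, y_11, y_14, y_10}. Below y_5: {y_4, y_6}.
Intersection: {y_6} — 1.

1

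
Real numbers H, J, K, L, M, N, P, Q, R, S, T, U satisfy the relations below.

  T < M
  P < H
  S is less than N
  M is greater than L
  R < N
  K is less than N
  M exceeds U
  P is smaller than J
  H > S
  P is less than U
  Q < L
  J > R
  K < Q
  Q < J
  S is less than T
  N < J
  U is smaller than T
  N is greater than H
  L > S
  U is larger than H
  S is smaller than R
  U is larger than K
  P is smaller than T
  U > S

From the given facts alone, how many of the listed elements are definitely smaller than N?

5

Directly below N: S, K, H, R.
One step further: P (5 so far).
Nothing else is reachable below N; 5 in all.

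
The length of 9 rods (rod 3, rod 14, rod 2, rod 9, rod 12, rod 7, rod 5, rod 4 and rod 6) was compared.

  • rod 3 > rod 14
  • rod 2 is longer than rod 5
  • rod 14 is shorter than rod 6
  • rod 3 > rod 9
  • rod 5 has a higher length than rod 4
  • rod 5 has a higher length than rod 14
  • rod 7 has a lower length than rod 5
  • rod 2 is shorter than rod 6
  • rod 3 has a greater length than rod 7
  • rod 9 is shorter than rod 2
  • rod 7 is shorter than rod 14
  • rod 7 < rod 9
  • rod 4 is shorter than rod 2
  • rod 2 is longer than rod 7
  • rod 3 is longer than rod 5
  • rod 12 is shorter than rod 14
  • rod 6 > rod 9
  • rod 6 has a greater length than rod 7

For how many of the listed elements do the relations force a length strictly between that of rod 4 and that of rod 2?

1

Chaining upward from rod 4 reaches: rod 5, rod 6, rod 3.
Chaining downward from rod 2 reaches: rod 7, rod 12, rod 9, rod 14, rod 5.
Strictly between rod 4 and rod 2 are those in both lists: rod 5 — 1 element.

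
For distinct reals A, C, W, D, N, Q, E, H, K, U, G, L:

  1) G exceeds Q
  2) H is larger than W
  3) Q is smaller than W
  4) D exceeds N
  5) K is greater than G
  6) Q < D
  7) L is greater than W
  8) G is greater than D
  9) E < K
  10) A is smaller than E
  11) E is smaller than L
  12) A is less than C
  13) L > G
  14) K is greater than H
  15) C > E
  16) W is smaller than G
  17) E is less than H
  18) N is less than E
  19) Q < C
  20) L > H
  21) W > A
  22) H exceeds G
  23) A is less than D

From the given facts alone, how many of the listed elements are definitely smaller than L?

From L the given relations immediately reach W, E, G, H.
From those, A, Q, N, D — 8 in total.
Nothing else is reachable below L; 8 in all.

8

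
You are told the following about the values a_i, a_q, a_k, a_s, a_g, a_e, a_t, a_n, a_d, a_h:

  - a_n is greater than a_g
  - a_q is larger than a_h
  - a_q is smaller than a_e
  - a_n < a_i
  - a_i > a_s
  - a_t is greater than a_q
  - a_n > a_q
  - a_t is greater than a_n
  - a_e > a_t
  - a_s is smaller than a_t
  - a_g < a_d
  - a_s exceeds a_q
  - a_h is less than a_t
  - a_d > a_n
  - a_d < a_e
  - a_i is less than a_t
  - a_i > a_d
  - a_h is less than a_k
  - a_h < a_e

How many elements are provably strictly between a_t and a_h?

5

The relations place a_h below a_t. An element lies strictly between them when it is forced above a_h and also forced below a_t.
Above a_h: {a_q, a_n, a_d, a_k, a_s, a_i, a_e}. Below a_t: {a_q, a_g, a_n, a_d, a_s, a_i}.
Intersection: {a_q, a_n, a_d, a_s, a_i} — 5.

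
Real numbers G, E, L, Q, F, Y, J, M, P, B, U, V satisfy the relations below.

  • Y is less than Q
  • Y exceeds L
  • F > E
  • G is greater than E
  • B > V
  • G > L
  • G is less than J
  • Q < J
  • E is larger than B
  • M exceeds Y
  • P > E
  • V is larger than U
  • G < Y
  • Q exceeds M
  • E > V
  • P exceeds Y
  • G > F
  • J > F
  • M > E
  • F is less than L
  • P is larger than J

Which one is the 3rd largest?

Q

Piecing the relations together gives one ordering: U < V < B < E < F < L < G < Y < M < Q < J < P.
Counting 3 from the largest end gives Q.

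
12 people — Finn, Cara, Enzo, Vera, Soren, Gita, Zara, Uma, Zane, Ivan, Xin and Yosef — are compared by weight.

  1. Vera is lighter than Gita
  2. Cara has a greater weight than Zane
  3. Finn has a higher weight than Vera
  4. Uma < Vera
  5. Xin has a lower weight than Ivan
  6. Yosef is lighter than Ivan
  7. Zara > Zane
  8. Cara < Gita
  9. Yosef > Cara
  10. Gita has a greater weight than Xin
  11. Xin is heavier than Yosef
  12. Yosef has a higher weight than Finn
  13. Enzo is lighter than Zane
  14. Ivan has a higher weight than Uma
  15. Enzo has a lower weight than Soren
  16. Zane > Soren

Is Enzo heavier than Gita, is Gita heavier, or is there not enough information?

Enzo < Soren < Zane < Cara < Yosef < Xin < Gita, by transitivity through Soren, Zane, Cara, Yosef, Xin.
So Gita is heavier.

Gita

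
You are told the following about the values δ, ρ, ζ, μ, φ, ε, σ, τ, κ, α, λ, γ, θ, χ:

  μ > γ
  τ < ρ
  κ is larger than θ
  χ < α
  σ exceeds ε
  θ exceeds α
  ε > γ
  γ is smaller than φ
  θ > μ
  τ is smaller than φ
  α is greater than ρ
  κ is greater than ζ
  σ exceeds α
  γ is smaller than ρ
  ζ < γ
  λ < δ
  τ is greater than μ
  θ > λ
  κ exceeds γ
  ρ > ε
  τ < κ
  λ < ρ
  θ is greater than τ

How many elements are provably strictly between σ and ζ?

6

The relations place ζ below σ. An element lies strictly between them when it is forced above ζ and also forced below σ.
Above ζ: {γ, μ, τ, ε, ρ, φ, α, θ, κ}. Below σ: {γ, χ, μ, τ, ε, λ, ρ, α}.
Intersection: {γ, μ, τ, ε, ρ, α} — 6.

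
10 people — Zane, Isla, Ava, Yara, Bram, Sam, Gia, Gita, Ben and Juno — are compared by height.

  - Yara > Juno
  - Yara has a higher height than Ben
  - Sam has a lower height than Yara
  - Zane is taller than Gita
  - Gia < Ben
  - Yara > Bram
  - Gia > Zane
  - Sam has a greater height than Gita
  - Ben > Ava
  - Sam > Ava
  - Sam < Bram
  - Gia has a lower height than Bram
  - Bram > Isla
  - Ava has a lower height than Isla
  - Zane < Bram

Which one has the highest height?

Ava is not greatest since Ava < Ben; Gita is not greatest since Gita < Zane; Zane is not greatest since Zane < Gia; Isla is not greatest since Isla < Bram; Sam is not greatest since Sam < Yara; Gia is not greatest since Gia < Bram; Juno is not greatest since Juno < Yara; Ben is not greatest since Ben < Yara; Bram is not greatest since Bram < Yara.
Only Yara has nothing above it, so Yara is the highest height.

Yara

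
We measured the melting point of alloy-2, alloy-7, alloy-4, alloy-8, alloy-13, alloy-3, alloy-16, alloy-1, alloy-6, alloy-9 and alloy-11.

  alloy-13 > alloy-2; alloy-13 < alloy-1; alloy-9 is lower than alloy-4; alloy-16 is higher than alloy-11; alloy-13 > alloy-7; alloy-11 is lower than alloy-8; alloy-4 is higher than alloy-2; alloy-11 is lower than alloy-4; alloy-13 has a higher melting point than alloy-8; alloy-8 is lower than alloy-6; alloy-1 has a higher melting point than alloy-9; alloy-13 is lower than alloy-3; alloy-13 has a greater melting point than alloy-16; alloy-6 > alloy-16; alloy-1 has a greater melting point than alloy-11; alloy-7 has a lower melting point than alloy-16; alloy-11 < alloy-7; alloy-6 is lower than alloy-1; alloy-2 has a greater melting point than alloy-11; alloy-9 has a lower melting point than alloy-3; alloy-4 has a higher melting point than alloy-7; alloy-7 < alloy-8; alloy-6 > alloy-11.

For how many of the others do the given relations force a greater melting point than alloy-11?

9

From alloy-11 the given relations immediately reach alloy-7, alloy-2, alloy-16, alloy-8, alloy-6, alloy-4, alloy-1.
From those, alloy-13 — 8 in total.
From those, alloy-3 — 9 in total.
Nothing else is reachable above alloy-11; 9 in all.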